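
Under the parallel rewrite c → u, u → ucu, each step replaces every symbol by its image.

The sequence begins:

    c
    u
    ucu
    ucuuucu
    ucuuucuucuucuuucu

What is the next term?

Applying the rule to each of the 17 symbols of ucuuucuucuucuuucu gives the pieces ucu u ucu ucu ucu u ucu ucu u ucu ucu u ucu ucu ucu u ucu, which concatenate to the answer.

ucuuucuucuucuuucuucuuucuucuuucuucuucuuucu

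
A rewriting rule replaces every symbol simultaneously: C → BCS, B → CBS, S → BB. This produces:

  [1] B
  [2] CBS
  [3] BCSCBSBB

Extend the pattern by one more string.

Expanding BCSCBSBB: B→CBS, C→BCS, S→BB, C→BCS, B→CBS, S→BB, B→CBS, B→CBS. Concatenated: CBS BCS BB BCS CBS BB CBS CBS.

CBSBCSBBBCSCBSBBCBSCBS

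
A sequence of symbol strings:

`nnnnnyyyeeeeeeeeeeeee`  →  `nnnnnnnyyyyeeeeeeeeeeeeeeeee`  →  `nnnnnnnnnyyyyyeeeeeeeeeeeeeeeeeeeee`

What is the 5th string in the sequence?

nnnnnnnnnnnnnyyyyyyyeeeeeeeeeeeeeeeeeeeeeeeeeeeee

Each string has the form n^{2n-1} y^{n} e^{4n+1}, where the shown terms are n = 3, 4, 5.
At n = 7 the blocks have lengths 13, 7, 29.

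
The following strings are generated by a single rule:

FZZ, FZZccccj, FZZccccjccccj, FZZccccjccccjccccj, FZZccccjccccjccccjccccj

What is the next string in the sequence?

The strings grow by a fixed suffix ccccj each time.
Applying this once more to FZZccccjccccjccccjccccj:

FZZccccjccccjccccjccccjccccj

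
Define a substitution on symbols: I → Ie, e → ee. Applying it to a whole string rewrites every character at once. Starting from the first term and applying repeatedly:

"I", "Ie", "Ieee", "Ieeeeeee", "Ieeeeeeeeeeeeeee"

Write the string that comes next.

Applying the rule to each of the 16 symbols of Ieeeeeeeeeeeeeee gives the pieces Ie ee ee ee ee ee ee ee ee ee ee ee ee ee ee ee, which concatenate to the answer.

Ieeeeeeeeeeeeeeeeeeeeeeeeeeeeeee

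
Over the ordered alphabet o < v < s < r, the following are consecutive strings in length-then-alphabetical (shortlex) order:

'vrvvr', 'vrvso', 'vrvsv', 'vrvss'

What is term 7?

vrvrv

Stepping forward 3 times from vrvss: vrvss → vrvsr → vrvro, then the target.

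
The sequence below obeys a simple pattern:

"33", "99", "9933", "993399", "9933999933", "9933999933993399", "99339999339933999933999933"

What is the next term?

From term 3 onward, concatenate the last term with the second-to-last: 99·33 = 9933, 9933·99 = 993399, …
Continuing: 99339999339933999933999933 · 9933999933993399 gives term 8.

993399993399339999339999339933999933993399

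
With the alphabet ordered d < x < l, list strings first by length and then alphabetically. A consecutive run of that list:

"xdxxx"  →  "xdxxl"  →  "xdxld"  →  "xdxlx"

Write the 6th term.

Continuing the enumeration 2 steps past xdxlx: xdxlx → xdxll → (answer).

xdldd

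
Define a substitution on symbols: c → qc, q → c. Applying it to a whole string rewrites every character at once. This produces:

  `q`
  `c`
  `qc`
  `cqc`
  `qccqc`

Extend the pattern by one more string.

Apply φ to qccqc symbol by symbol: q→c, c→qc, c→qc, q→c, c→qc; joined: c qc qc c qc.

cqcqccqc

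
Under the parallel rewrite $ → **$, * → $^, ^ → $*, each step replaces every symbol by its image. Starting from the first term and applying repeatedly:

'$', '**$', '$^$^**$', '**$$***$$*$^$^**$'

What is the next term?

$^$^**$**$$^$^$^**$**$$^**$$***$$*$^$^**$

φ(**$$***$$*$^$^**$) expands symbol-by-symbol to $^ $^ **$ **$ $^ $^ $^ **$ **$ $^ **$ $* **$ $* $^ $^ **$; joining the 17 pieces gives the next term.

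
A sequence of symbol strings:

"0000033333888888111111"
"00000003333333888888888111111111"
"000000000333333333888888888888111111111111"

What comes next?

Each string has the form 0^{2n+1} 3^{2n+1} 8^{3n} 1^{3n}, where the shown terms are n = 2, 3, 4.
At n = 5 the blocks have lengths 11, 11, 15, 15.

0000000000033333333333888888888888888111111111111111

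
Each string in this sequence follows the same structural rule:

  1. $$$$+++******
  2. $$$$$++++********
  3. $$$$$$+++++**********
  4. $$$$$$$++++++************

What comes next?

$$$$$$$$+++++++**************

Term n consists of n+1 $'s, followed by n +'s, followed by 2n *'s, where the shown terms are n = 3, 4, 5, 6.
At n = 7 the blocks have lengths 8, 7, 14.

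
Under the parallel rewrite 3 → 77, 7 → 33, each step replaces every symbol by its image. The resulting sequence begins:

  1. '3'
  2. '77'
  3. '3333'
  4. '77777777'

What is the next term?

3333333333333333

Rewriting each symbol of 77777777: 7→33, 7→33, 7→33, 7→33, 7→33, 7→33, 7→33, 7→33, which concatenates to 33 33 33 33 33 33 33 33.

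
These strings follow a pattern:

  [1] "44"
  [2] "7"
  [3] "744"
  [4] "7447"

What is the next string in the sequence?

7447744

This is a Fibonacci-style word recurrence s(k) = s(k−1)·s(k−2): e.g. 7·44 = 744.
The next term joins 7447 and 744.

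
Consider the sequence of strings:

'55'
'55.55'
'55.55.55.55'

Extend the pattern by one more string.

s(k+1) = s(k)·.·s(k) — each term doubles the last with '.' between the halves.
One more doubling of 55.55.55.55 gives the answer.

55.55.55.55.55.55.55.55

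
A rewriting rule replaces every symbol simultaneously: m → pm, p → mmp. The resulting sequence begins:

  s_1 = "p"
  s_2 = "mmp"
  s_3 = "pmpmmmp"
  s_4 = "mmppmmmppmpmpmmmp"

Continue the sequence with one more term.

φ(mmppmmmppmpmpmmmp) expands symbol-by-symbol to pm pm mmp mmp pm pm pm mmp mmp pm mmp pm mmp pm pm pm mmp; joining the 17 pieces gives the next term.

pmpmmmpmmppmpmpmmmpmmppmmmppmmmppmpmpmmmp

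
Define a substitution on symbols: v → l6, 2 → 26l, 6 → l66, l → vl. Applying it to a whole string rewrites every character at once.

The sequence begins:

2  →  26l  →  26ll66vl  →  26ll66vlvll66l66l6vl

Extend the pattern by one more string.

26ll66vlvll66l66l6vll6vlvll66l66vll66l66vll66l6vl

Replace each of the 20 characters of 26ll66vlvll66l66l6vl in place — 26l l66 vl vl l66 l66 l6 vl l6 vl vl l66 l66 vl l66 l66 vl l66 l6 vl — and concatenate.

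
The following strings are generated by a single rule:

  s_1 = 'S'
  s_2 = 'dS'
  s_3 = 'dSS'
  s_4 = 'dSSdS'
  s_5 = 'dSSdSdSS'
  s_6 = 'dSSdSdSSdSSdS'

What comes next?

dSSdSdSSdSSdSdSSdSdSS

From term 3 onward, concatenate the last term with the second-to-last: dS·S = dSS, dSS·dS = dSSdS, …
The next term joins dSSdSdSSdSSdS and dSSdSdSS.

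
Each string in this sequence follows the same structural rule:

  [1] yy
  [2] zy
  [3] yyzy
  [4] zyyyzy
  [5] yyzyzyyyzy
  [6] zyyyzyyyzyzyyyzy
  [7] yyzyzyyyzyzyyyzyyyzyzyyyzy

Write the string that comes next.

zyyyzyyyzyzyyyzyyyzyzyyyzyzyyyzyyyzyzyyyzy

Each term (from the third on) is the two preceding terms concatenated in order: term 3 = yy·zy = yyzy.
The next term joins zyyyzyyyzyzyyyzy and yyzyzyyyzyzyyyzyyyzyzyyyzy.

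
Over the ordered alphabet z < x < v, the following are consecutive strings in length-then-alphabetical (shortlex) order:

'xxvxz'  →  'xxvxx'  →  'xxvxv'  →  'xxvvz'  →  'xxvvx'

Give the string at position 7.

Continuing the enumeration 2 steps past xxvvx: xxvvx → xxvvv → (answer).

xvzzz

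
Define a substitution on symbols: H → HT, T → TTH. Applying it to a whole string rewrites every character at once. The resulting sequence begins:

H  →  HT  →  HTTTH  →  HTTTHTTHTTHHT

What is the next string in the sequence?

φ(HTTTHTTHTTHHT) expands symbol-by-symbol to HT TTH TTH TTH HT TTH TTH HT TTH TTH HT HT TTH; joining the 13 pieces gives the next term.

HTTTHTTHTTHHTTTHTTHHTTTHTTHHTHTTTH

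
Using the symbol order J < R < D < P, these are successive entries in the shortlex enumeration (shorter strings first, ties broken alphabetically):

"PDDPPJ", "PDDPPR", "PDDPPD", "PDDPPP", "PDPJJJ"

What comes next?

The successor of PDPJJJ increments the rightmost position that isn't already P and resets every position after it to J.

PDPJJR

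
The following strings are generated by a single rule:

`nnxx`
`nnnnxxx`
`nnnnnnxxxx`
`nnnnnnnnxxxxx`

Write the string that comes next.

The n-th term is 2n n's then n+1 x's (n = 1, 2, …).
Setting n = 5 gives 10, 6 characters in each block.

nnnnnnnnnnxxxxxx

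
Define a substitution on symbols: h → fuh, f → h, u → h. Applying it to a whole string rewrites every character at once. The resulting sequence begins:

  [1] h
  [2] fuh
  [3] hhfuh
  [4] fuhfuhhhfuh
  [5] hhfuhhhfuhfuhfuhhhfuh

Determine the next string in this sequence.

φ(hhfuhhhfuhfuhfuhhhfuh) expands symbol-by-symbol to fuh fuh h h fuh fuh fuh h h fuh h h fuh h h fuh fuh fuh h h fuh; joining the 21 pieces gives the next term.

fuhfuhhhfuhfuhfuhhhfuhhhfuhhhfuhfuhfuhhhfuh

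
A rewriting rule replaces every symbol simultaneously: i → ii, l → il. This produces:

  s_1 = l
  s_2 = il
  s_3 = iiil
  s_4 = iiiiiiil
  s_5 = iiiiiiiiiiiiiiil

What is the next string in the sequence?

iiiiiiiiiiiiiiiiiiiiiiiiiiiiiiil

Replace each of the 16 characters of iiiiiiiiiiiiiiil in place — ii ii ii ii ii ii ii ii ii ii ii ii ii ii ii il — and concatenate.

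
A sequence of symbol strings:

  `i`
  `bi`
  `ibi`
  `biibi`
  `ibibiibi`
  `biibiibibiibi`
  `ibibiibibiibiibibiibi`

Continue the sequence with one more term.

biibiibibiibiibibiibibiibiibibiibi

From term 3 onward, concatenate the second-to-last term with the last: i·bi = ibi, bi·ibi = biibi, …
The next term joins biibiibibiibi and ibibiibibiibiibibiibi.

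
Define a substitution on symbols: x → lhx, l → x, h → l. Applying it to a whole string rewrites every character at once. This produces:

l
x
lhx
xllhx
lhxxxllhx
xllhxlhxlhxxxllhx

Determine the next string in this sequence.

lhxxxllhxxllhxxllhxlhxlhxxxllhx

Applying the rule to each of the 17 symbols of xllhxlhxlhxxxllhx gives the pieces lhx x x l lhx x l lhx x l lhx lhx lhx x x l lhx, which concatenate to the answer.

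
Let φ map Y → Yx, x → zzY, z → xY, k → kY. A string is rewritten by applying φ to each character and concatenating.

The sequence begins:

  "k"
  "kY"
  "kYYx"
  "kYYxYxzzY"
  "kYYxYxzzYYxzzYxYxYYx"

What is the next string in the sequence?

φ(kYYxYxzzYYxzzYxYxYYx) expands symbol-by-symbol to kY Yx Yx zzY Yx zzY xY xY Yx Yx zzY xY xY Yx zzY Yx zzY Yx Yx zzY; joining the 20 pieces gives the next term.

kYYxYxzzYYxzzYxYxYYxYxzzYxYxYYxzzYYxzzYYxYxzzY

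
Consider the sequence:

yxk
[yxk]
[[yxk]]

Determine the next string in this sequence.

[[[yxk]]]

Every step adds [ to the front and ] to the end of the previous string.
One more step from [[yxk]] gives the answer.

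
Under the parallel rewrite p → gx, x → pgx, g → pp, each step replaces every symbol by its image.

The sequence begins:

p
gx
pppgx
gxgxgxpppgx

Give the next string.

pppgxpppgxpppgxgxgxgxpppgx

Apply φ to gxgxgxpppgx symbol by symbol: g→pp, x→pgx, g→pp, x→pgx, g→pp, x→pgx, p→gx, p→gx, p→gx, g→pp, x→pgx; joined: pp pgx pp pgx pp pgx gx gx gx pp pgx.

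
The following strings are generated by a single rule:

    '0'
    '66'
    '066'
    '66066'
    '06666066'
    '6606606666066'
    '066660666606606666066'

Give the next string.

6606606666066066660666606606666066

This is a Fibonacci-style word recurrence s(k) = s(k−2)·s(k−1): e.g. 0·66 = 066.
So term 8 is 6606606666066·066660666606606666066.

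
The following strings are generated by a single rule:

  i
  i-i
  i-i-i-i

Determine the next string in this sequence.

s(k+1) = s(k)·-·s(k) — each term doubles the last with '-' between the halves.
So the next term is two copies of i-i-i-i with '-' between the halves.

i-i-i-i-i-i-i-i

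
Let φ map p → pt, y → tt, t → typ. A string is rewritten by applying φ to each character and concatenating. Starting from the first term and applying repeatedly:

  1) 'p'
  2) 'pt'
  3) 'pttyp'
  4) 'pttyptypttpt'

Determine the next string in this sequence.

pttyptypttpttypttpttyptyppttyp

Rewriting each symbol of pttyptypttpt: p→pt, t→typ, t→typ, y→tt, p→pt, t→typ, y→tt, p→pt, t→typ, t→typ, p→pt, t→typ, which concatenates to pt typ typ tt pt typ tt pt typ typ pt typ.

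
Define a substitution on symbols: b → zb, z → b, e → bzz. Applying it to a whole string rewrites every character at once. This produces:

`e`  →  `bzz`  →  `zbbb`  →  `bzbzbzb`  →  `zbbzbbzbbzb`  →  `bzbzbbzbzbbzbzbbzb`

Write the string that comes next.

Rewriting the 18 symbols of bzbzbbzbzbbzbzbbzb one by one yields zb b zb b zb zb b zb b zb zb b zb b zb zb b zb; concatenated:

zbbzbbzbzbbzbbzbzbbzbbzbzbbzb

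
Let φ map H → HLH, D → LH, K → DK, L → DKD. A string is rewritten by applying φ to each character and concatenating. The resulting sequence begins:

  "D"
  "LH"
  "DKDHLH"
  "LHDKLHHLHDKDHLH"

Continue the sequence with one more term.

Rewriting the 15 symbols of LHDKLHHLHDKDHLH one by one yields DKD HLH LH DK DKD HLH HLH DKD HLH LH DK LH HLH DKD HLH; concatenated:

DKDHLHLHDKDKDHLHHLHDKDHLHLHDKLHHLHDKDHLH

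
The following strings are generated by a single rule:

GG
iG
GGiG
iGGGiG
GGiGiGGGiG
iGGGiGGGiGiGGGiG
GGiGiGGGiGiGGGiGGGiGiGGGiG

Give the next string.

iGGGiGGGiGiGGGiGGGiGiGGGiGiGGGiGGGiGiGGGiG

This is a Fibonacci-style word recurrence s(k) = s(k−2)·s(k−1): e.g. GG·iG = GGiG.
Continuing: iGGGiGGGiGiGGGiG · GGiGiGGGiGiGGGiGGGiGiGGGiG gives term 8.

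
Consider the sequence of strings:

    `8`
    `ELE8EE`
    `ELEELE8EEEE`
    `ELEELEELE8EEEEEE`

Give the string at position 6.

ELEELEELEELEELE8EEEEEEEEEE

Every step adds ELE to the front and EE to the end of the previous string.
From ELEELEELE8EEEEEE, 2 further steps: ELEELEELE8EEEEEE → ELEELEELEELE8EEEEEEEE → (answer).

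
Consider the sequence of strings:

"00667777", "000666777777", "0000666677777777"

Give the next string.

Each string has the form 0^{n} 6^{n} 7^{2n}, where the shown terms are n = 2, 3, 4.
For the next term, n = 5, so the run lengths are 5, 5, 10.

00000666667777777777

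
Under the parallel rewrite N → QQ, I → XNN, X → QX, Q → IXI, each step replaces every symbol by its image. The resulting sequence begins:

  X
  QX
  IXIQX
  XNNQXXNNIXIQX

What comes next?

Replace each of the 13 characters of XNNQXXNNIXIQX in place — QX QQ QQ IXI QX QX QQ QQ XNN QX XNN IXI QX — and concatenate.

QXQQQQIXIQXQXQQQQXNNQXXNNIXIQX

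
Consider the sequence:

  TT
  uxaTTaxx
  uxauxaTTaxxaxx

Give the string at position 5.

uxauxauxauxaTTaxxaxxaxxaxx

s(k+1) = uxa·s(k)·axx, so each term gains uxa as a prefix and axx as a suffix.
From uxauxaTTaxxaxx, 2 further steps: uxauxaTTaxxaxx → uxauxauxaTTaxxaxxaxx → (answer).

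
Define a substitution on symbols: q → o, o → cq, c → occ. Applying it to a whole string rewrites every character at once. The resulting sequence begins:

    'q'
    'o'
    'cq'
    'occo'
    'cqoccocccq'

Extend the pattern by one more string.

Expanding cqoccocccq: c→occ, q→o, o→cq, c→occ, c→occ, o→cq, c→occ, c→occ, c→occ, q→o. Concatenated: occ o cq occ occ cq occ occ occ o.

occocqoccocccqoccoccocco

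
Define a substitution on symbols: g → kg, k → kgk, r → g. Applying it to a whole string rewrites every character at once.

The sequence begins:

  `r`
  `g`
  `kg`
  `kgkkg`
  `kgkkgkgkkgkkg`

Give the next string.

Rewriting the 13 symbols of kgkkgkgkkgkkg one by one yields kgk kg kgk kgk kg kgk kg kgk kgk kg kgk kgk kg; concatenated:

kgkkgkgkkgkkgkgkkgkgkkgkkgkgkkgkkg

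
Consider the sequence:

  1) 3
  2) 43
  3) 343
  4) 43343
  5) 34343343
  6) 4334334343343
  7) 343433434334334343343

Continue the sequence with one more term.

4334334343343343433434334334343343

Each term (from the third on) is the two preceding terms concatenated in order: term 3 = 3·43 = 343.
So term 8 is 4334334343343·343433434334334343343.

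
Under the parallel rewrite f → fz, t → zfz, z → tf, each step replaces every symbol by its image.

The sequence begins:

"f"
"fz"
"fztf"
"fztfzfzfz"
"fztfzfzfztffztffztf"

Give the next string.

fztfzfzfztffztffztfzfzfzfztfzfzfzfztfzfzfz

φ(fztfzfzfztffztffztf) expands symbol-by-symbol to fz tf zfz fz tf fz tf fz tf zfz fz fz tf zfz fz fz tf zfz fz; joining the 19 pieces gives the next term.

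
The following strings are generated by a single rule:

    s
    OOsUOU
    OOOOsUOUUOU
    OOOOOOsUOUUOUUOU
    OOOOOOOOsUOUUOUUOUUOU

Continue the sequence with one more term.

Each term wraps the previous one in OO on the left and UOU on the right.
Applying this once more to OOOOOOOOsUOUUOUUOUUOU:

OOOOOOOOOOsUOUUOUUOUUOUUOU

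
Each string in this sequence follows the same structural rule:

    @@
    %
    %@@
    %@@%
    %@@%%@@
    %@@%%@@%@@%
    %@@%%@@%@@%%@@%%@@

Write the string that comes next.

%@@%%@@%@@%%@@%%@@%@@%%@@%@@%

Each term (from the third on) is the previous term followed by the one before it: term 3 = %·@@ = %@@.
So term 8 is %@@%%@@%@@%%@@%%@@·%@@%%@@%@@%.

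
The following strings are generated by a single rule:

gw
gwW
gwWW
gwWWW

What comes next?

gwWWWW

Every step adds W to the end: s(k+1) = s(k)·W.
So the next term is gwWWW·W.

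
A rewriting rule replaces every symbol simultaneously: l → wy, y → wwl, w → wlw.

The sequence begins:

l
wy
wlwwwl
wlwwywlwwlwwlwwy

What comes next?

Rewriting the 16 symbols of wlwwywlwwlwwlwwy one by one yields wlw wy wlw wlw wwl wlw wy wlw wlw wy wlw wlw wy wlw wlw wwl; concatenated:

wlwwywlwwlwwwlwlwwywlwwlwwywlwwlwwywlwwlwwwl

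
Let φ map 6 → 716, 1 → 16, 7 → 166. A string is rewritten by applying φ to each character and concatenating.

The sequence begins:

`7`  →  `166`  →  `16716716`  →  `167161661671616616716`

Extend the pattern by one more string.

Replace each of the 21 characters of 167161661671616616716 in place — 16 716 166 16 716 16 716 716 16 716 166 16 716 16 716 716 16 716 166 16 716 — and concatenate.

1671616616716167167161671616616716167167161671616616716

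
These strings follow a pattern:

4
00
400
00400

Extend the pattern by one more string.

From term 3 onward, concatenate the second-to-last term with the last: 4·00 = 400, 00·400 = 00400, …
The next term joins 400 and 00400.

40000400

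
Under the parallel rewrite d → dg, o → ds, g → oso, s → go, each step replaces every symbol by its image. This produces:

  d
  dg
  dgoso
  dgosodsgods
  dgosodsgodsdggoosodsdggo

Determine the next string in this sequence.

Applying the rule to each of the 24 symbols of dgosodsgodsdggoosodsdggo gives the pieces dg oso ds go ds dg go oso ds dg go dg oso oso ds ds go ds dg go dg oso oso ds, which concatenate to the answer.

dgosodsgodsdggoosodsdggodgosoosodsdsgodsdggodgosoosods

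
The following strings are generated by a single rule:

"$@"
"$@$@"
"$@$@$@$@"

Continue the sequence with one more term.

$@$@$@$@$@$@$@$@

s(k+1) = s(k)·s(k) — each term doubles the last.
So the next term is two copies of $@$@$@$@.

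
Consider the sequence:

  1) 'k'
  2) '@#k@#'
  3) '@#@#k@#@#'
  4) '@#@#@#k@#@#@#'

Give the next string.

@#@#@#@#k@#@#@#@#

Every step adds @# to the front and @# to the end of the previous string.
So the next term is @#·@#@#@#k@#@#@#·@#.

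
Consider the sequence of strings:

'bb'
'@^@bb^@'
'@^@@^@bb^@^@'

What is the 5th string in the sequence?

Each term wraps the previous one in @^@ on the left and ^@ on the right.
From @^@@^@bb^@^@, 2 further steps: @^@@^@bb^@^@ → @^@@^@@^@bb^@^@^@ → (answer).

@^@@^@@^@@^@bb^@^@^@^@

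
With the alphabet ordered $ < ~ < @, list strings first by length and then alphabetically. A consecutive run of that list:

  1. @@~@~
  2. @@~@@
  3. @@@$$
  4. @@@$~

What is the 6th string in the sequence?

@@@~$

Advancing 2 positions from @@@$~ through @@@$~ → @@@$@ reaches term 6.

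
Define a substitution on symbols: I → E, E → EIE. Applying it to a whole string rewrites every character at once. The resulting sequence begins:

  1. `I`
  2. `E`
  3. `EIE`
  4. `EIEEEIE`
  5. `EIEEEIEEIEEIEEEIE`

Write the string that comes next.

Rewriting the 17 symbols of EIEEEIEEIEEIEEEIE one by one yields EIE E EIE EIE EIE E EIE EIE E EIE EIE E EIE EIE EIE E EIE; concatenated:

EIEEEIEEIEEIEEEIEEIEEEIEEIEEEIEEIEEIEEEIE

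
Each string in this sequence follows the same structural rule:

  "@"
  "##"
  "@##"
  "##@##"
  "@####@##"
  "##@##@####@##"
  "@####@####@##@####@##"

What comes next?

Each term (from the third on) is the two preceding terms concatenated in order: term 3 = @·## = @##.
Continuing: ##@##@####@## · @####@####@##@####@## gives term 8.

##@##@####@##@####@####@##@####@##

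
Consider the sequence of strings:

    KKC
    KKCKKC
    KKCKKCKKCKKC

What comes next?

KKCKKCKKCKKCKKCKKCKKCKKC

Every step duplicates the string.
One more doubling of KKCKKCKKCKKC gives the answer.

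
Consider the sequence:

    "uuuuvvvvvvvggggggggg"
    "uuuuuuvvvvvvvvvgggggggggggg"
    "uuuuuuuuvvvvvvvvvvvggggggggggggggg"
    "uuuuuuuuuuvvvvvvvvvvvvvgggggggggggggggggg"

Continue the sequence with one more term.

uuuuuuuuuuuuvvvvvvvvvvvvvvvggggggggggggggggggggg

Reading off run lengths: u runs 4, 6, 8, 10; v runs 7, 9, 11, 13; g runs 9, 12, 15, 18 — each is linear in n, where the shown terms are n = 2, 3, 4, 5.
Setting n = 6 gives 12, 15, 21 characters in each block.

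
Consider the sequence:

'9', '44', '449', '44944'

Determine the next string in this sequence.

44944449

This is a Fibonacci-style word recurrence s(k) = s(k−1)·s(k−2): e.g. 44·9 = 449.
The next term joins 44944 and 449.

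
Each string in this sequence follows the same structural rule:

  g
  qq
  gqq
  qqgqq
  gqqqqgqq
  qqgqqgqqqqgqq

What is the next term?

gqqqqgqqqqgqqgqqqqgqq

Each term (from the third on) is the two preceding terms concatenated in order: term 3 = g·qq = gqq.
So term 7 is gqqqqgqq·qqgqqgqqqqgqq.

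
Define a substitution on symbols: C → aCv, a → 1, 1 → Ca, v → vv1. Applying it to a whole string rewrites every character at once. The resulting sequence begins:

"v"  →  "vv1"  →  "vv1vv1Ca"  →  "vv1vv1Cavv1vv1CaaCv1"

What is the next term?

vv1vv1Cavv1vv1CaaCv1vv1vv1Cavv1vv1CaaCv11aCvvv1Ca

Applying the rule to each of the 20 symbols of vv1vv1Cavv1vv1CaaCv1 gives the pieces vv1 vv1 Ca vv1 vv1 Ca aCv 1 vv1 vv1 Ca vv1 vv1 Ca aCv 1 1 aCv vv1 Ca, which concatenate to the answer.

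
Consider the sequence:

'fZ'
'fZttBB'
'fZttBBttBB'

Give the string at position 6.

fZttBBttBBttBBttBBttBB

Each term is the previous one with ttBB appended.
From fZttBBttBB, 3 further steps: fZttBBttBB → fZttBBttBBttBB → fZttBBttBBttBBttBB → (answer).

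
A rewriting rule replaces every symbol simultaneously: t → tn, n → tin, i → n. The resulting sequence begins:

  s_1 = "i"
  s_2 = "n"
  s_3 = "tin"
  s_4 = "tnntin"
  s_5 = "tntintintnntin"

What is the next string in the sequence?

tntintnntintnntintntintintnntin

Applying the rule to each of the 14 symbols of tntintintnntin gives the pieces tn tin tn n tin tn n tin tn tin tin tn n tin, which concatenate to the answer.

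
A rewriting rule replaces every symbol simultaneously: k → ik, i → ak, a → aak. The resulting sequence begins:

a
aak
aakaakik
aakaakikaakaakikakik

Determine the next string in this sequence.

aakaakikaakaakikakikaakaakikaakaakikakikaakikakik

Applying the rule to each of the 20 symbols of aakaakikaakaakikakik gives the pieces aak aak ik aak aak ik ak ik aak aak ik aak aak ik ak ik aak ik ak ik, which concatenate to the answer.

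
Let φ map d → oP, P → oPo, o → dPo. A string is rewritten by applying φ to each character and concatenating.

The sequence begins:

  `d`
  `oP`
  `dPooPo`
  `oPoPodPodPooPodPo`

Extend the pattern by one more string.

Rewriting the 17 symbols of oPoPodPodPooPodPo one by one yields dPo oPo dPo oPo dPo oP oPo dPo oP oPo dPo dPo oPo dPo oP oPo dPo; concatenated:

dPooPodPooPodPooPoPodPooPoPodPodPooPodPooPoPodPo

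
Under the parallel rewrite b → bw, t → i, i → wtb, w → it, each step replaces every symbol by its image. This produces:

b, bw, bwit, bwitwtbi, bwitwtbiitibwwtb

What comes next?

Applying the rule to each of the 16 symbols of bwitwtbiitibwwtb gives the pieces bw it wtb i it i bw wtb wtb i wtb bw it it i bw, which concatenate to the answer.

bwitwtbiitibwwtbwtbiwtbbwititibw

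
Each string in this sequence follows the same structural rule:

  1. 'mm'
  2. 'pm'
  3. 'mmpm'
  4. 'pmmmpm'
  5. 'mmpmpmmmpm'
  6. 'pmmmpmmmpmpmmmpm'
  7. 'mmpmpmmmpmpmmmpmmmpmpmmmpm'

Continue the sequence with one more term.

pmmmpmmmpmpmmmpmmmpmpmmmpmpmmmpmmmpmpmmmpm

From term 3 onward, concatenate the second-to-last term with the last: mm·pm = mmpm, pm·mmpm = pmmmpm, …
Continuing: pmmmpmmmpmpmmmpm · mmpmpmmmpmpmmmpmmmpmpmmmpm gives term 8.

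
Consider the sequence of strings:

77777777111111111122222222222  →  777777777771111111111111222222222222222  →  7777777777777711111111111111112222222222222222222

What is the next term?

Each string has the form 7^{3n-1} 1^{3n+1} 2^{4n-1}, where the shown terms are n = 3, 4, 5.
At n = 6 the blocks have lengths 17, 19, 23.

77777777777777777111111111111111111122222222222222222222222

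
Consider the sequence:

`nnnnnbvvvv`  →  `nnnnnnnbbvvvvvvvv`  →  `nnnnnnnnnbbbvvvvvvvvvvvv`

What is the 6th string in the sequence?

The n-th term is 2n+3 n's then n b's then 4n v's (n = 1, 2, …).
For term 6, n = 6, so the run lengths are 15, 6, 24.

nnnnnnnnnnnnnnnbbbbbbvvvvvvvvvvvvvvvvvvvvvvvv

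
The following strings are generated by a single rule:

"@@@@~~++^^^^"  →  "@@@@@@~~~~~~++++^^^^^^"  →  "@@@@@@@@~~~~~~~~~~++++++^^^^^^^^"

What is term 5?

@@@@@@@@@@@@~~~~~~~~~~~~~~~~~~++++++++++^^^^^^^^^^^^

Term n consists of 2n+2 @'s, followed by 4n-2 ~'s, followed by 2n +'s, followed by 2n+2 ^'s (n = 1, 2, …).
At n = 5 the blocks have lengths 12, 18, 10, 12.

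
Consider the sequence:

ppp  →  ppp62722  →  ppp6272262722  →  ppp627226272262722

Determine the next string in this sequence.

The strings grow by a fixed suffix 62722 each time.
One more step from ppp627226272262722 gives the answer.

ppp62722627226272262722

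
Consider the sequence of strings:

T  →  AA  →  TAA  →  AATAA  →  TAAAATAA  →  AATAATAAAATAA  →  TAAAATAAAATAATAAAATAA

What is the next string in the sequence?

From term 3 onward, concatenate the second-to-last term with the last: T·AA = TAA, AA·TAA = AATAA, …
Continuing: AATAATAAAATAA · TAAAATAAAATAATAAAATAA gives term 8.

AATAATAAAATAATAAAATAAAATAATAAAATAA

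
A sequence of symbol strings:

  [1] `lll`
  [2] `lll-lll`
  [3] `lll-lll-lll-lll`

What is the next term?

s(k+1) = s(k)·-·s(k) — each term doubles the last with '-' between the halves.
Doubling lll-lll-lll-lll with '-' between the halves:

lll-lll-lll-lll-lll-lll-lll-lll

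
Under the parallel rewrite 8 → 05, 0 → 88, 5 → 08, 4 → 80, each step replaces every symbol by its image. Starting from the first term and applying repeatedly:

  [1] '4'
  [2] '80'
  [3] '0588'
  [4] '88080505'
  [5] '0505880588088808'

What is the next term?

Applying the rule to each of the 16 symbols of 0505880588088808 gives the pieces 88 08 88 08 05 05 88 08 05 05 88 05 05 05 88 05, which concatenate to the answer.

88088808050588080505880505058805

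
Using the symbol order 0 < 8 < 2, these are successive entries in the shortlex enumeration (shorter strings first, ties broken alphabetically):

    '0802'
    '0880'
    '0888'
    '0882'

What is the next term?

Find the rightmost character of 0882 below 2, bump it to the next letter, and reset everything to its right to 0.

0820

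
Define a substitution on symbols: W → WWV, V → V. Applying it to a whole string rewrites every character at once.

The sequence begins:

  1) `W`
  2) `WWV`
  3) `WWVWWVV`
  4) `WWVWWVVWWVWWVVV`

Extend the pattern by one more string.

Replace each of the 15 characters of WWVWWVVWWVWWVVV in place — WWV WWV V WWV WWV V V WWV WWV V WWV WWV V V V — and concatenate.

WWVWWVVWWVWWVVVWWVWWVVWWVWWVVVV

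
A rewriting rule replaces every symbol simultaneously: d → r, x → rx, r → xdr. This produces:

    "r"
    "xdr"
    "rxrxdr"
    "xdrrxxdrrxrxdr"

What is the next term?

rxrxdrxdrrxrxrxdrxdrrxxdrrxrxdr

Applying the rule to each of the 14 symbols of xdrrxxdrrxrxdr gives the pieces rx r xdr xdr rx rx r xdr xdr rx xdr rx r xdr, which concatenate to the answer.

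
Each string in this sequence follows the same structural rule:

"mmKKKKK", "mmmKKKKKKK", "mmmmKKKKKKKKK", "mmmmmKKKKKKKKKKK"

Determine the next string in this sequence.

mmmmmmKKKKKKKKKKKKK

Term n consists of n m's, followed by 2n+1 K's, where the shown terms are n = 2, 3, 4, 5.
Setting n = 6 gives 6, 13 characters in each block.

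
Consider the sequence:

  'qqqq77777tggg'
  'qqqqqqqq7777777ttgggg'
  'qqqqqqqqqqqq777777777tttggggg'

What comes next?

Term n consists of 4n q's, followed by 2n+3 7's, followed by n t's, followed by n+2 g's (n = 1, 2, …).
At n = 4 the blocks have lengths 16, 11, 4, 6.

qqqqqqqqqqqqqqqq77777777777ttttgggggg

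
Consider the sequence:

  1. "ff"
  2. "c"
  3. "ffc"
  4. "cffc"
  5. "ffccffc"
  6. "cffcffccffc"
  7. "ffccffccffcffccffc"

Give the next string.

This is a Fibonacci-style word recurrence s(k) = s(k−2)·s(k−1): e.g. ff·c = ffc.
The next term joins cffcffccffc and ffccffccffcffccffc.

cffcffccffcffccffccffcffccffc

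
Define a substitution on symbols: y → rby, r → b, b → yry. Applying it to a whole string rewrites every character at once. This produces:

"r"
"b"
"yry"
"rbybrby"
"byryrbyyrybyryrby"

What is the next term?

yryrbybrbybyryrbyrbybrbyyryrbybrbybyryrby

Replace each of the 17 characters of byryrbyyrybyryrby in place — yry rby b rby b yry rby rby b rby yry rby b rby b yry rby — and concatenate.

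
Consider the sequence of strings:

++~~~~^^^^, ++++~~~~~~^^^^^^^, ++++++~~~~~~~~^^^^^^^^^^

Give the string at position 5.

Term n consists of 2n +'s, followed by 2n+2 ~'s, followed by 3n+1 ^'s (n = 1, 2, …).
Setting n = 5 gives 10, 12, 16 characters in each block.

++++++++++~~~~~~~~~~~~^^^^^^^^^^^^^^^^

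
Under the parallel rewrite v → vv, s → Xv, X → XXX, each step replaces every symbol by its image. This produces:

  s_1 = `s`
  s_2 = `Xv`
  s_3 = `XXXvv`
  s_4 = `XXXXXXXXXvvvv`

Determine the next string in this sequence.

XXXXXXXXXXXXXXXXXXXXXXXXXXXvvvvvvvv

Replace each of the 13 characters of XXXXXXXXXvvvv in place — XXX XXX XXX XXX XXX XXX XXX XXX XXX vv vv vv vv — and concatenate.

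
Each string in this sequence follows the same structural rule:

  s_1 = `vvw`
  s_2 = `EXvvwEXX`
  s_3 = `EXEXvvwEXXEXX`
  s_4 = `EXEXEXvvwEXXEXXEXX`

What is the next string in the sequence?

Each term wraps the previous one in EX on the left and EXX on the right.
Applying this once more to EXEXEXvvwEXXEXXEXX:

EXEXEXEXvvwEXXEXXEXXEXX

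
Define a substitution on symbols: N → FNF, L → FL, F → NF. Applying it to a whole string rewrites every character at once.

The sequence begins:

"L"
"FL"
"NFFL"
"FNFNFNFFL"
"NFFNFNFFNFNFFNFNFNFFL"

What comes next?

φ(NFFNFNFFNFNFFNFNFNFFL) expands symbol-by-symbol to FNF NF NF FNF NF FNF NF NF FNF NF FNF NF NF FNF NF FNF NF FNF NF NF FL; joining the 21 pieces gives the next term.

FNFNFNFFNFNFFNFNFNFFNFNFFNFNFNFFNFNFFNFNFFNFNFNFFL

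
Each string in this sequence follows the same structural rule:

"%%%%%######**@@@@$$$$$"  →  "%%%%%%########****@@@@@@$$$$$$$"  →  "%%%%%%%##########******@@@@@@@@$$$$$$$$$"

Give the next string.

%%%%%%%%############********@@@@@@@@@@$$$$$$$$$$$

The n-th term is n+3 %'s then 2n+2 #'s then 2n-2 *'s then 2n @'s then 2n+1 $'s, where the shown terms are n = 2, 3, 4.
At n = 5 the blocks have lengths 8, 12, 8, 10, 11.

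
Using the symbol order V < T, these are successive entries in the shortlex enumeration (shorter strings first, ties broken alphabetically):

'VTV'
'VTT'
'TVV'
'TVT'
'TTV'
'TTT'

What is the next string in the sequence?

VVVV

After TTT the length-3 strings are exhausted; the first length-4 string is 4 copies of V.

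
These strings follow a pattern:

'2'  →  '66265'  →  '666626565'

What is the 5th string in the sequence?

s(k+1) = 66·s(k)·65, so each term gains 66 as a prefix and 65 as a suffix.
From 666626565, 2 further steps: 666626565 → 6666662656565 → (answer).

66666666265656565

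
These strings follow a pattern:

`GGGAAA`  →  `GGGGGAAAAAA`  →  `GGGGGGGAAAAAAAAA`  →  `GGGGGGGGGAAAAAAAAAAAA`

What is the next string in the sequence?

GGGGGGGGGGGAAAAAAAAAAAAAAA

Each string has the form G^{2n+1} A^{3n} (n = 1, 2, …).
Setting n = 5 gives 11, 15 characters in each block.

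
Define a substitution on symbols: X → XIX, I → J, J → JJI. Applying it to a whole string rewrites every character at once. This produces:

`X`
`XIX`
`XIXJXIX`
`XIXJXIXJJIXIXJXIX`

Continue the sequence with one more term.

Applying the rule to each of the 17 symbols of XIXJXIXJJIXIXJXIX gives the pieces XIX J XIX JJI XIX J XIX JJI JJI J XIX J XIX JJI XIX J XIX, which concatenate to the answer.

XIXJXIXJJIXIXJXIXJJIJJIJXIXJXIXJJIXIXJXIX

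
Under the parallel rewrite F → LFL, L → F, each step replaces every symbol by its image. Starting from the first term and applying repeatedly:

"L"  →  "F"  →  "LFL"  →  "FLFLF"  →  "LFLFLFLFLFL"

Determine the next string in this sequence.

Apply φ to LFLFLFLFLFL symbol by symbol: L→F, F→LFL, L→F, F→LFL, L→F, F→LFL, L→F, F→LFL, L→F, F→LFL, L→F; joined: F LFL F LFL F LFL F LFL F LFL F.

FLFLFLFLFLFLFLFLFLFLF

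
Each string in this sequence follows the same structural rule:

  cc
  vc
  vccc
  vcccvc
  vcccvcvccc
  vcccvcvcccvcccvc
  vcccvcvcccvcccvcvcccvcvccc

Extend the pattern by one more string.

This is a Fibonacci-style word recurrence s(k) = s(k−1)·s(k−2): e.g. vc·cc = vccc.
Continuing: vcccvcvcccvcccvcvcccvcvccc · vcccvcvcccvcccvc gives term 8.

vcccvcvcccvcccvcvcccvcvcccvcccvcvcccvcccvc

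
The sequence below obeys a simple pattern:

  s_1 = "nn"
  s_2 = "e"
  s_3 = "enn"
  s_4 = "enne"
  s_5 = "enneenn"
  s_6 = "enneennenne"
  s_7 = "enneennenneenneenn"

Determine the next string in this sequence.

enneennenneenneennenneennenne

From term 3 onward, concatenate the last term with the second-to-last: e·nn = enn, enn·e = enne, …
So term 8 is enneennenneenneenn·enneennenne.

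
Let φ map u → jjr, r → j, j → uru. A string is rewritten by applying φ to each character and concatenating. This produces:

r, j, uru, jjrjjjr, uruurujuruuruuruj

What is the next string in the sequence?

jjrjjjrjjrjjjrurujjrjjjrjjrjjjrjjrjjjruru

φ(uruurujuruuruuruj) expands symbol-by-symbol to jjr j jjr jjr j jjr uru jjr j jjr jjr j jjr jjr j jjr uru; joining the 17 pieces gives the next term.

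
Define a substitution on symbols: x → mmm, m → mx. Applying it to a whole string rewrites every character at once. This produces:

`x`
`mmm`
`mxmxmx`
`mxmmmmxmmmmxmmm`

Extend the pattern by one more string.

mxmmmmxmxmxmxmmmmxmxmxmxmmmmxmxmx

φ(mxmmmmxmmmmxmmm) expands symbol-by-symbol to mx mmm mx mx mx mx mmm mx mx mx mx mmm mx mx mx; joining the 15 pieces gives the next term.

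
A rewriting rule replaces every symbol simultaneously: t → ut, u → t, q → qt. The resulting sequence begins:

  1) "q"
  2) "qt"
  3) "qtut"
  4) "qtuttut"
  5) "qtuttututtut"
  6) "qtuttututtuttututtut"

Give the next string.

Rewriting the 20 symbols of qtuttututtuttututtut one by one yields qt ut t ut ut t ut t ut ut t ut ut t ut t ut ut t ut; concatenated:

qtuttututtuttututtututtuttututtut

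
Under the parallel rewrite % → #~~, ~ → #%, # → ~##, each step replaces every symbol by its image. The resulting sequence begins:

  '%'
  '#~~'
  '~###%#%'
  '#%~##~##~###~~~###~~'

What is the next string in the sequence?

~###~~#%~##~###%~##~###%~##~##~###%#%#%~##~##~###%#%

Replace each of the 20 characters of #%~##~##~###~~~###~~ in place — ~## #~~ #% ~## ~## #% ~## ~## #% ~## ~## ~## #% #% #% ~## ~## ~## #% #% — and concatenate.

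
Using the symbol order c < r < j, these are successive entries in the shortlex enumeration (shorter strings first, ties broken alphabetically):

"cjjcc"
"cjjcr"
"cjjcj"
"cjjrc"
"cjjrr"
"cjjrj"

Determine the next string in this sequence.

cjjjc

Find the rightmost character of cjjrj below j, bump it to the next letter, and reset everything to its right to c.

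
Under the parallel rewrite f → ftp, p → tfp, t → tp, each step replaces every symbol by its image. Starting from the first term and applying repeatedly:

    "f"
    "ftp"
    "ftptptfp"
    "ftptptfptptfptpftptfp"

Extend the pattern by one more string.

ftptptfptptfptpftptfptptfptpftptfptptfpftptptfptpftptfp

Applying the rule to each of the 21 symbols of ftptptfptptfptpftptfp gives the pieces ftp tp tfp tp tfp tp ftp tfp tp tfp tp ftp tfp tp tfp ftp tp tfp tp ftp tfp, which concatenate to the answer.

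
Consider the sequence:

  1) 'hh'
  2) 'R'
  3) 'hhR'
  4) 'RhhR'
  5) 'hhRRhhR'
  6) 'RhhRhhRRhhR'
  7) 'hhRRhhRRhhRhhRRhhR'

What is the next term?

Each term (from the third on) is the two preceding terms concatenated in order: term 3 = hh·R = hhR.
So term 8 is RhhRhhRRhhR·hhRRhhRRhhRhhRRhhR.

RhhRhhRRhhRhhRRhhRRhhRhhRRhhR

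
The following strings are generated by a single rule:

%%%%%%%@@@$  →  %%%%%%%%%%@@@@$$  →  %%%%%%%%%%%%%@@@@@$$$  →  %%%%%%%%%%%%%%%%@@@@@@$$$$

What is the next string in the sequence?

%%%%%%%%%%%%%%%%%%%@@@@@@@$$$$$

Each string has the form %^{3n+1} @^{n+1} $^{n-1}, where the shown terms are n = 2, 3, 4, 5.
Setting n = 6 gives 19, 7, 5 characters in each block.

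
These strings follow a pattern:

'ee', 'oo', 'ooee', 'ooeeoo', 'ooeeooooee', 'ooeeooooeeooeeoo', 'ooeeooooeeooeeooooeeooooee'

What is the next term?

From term 3 onward, concatenate the last term with the second-to-last: oo·ee = ooee, ooee·oo = ooeeoo, …
So term 8 is ooeeooooeeooeeooooeeooooee·ooeeooooeeooeeoo.

ooeeooooeeooeeooooeeooooeeooeeooooeeooeeoo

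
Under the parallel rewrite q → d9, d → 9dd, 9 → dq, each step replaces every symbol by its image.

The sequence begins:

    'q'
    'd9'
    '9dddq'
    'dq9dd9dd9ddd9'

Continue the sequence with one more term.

9ddd9dq9dd9dddq9dd9dddq9dd9dd9dddq

φ(dq9dd9dd9ddd9) expands symbol-by-symbol to 9dd d9 dq 9dd 9dd dq 9dd 9dd dq 9dd 9dd 9dd dq; joining the 13 pieces gives the next term.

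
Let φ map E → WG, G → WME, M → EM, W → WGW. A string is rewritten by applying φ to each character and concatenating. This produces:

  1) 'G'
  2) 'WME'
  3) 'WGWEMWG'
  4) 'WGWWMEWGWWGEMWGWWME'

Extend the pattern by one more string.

WGWWMEWGWWGWEMWGWGWWMEWGWWGWWMEWGEMWGWWMEWGWWGWEMWG

φ(WGWWMEWGWWGEMWGWWME) expands symbol-by-symbol to WGW WME WGW WGW EM WG WGW WME WGW WGW WME WG EM WGW WME WGW WGW EM WG; joining the 19 pieces gives the next term.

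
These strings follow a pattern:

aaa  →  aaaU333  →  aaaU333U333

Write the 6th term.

Every step adds U333 to the end: s(k+1) = s(k)·U333.
From aaaU333U333, 3 further steps: aaaU333U333 → aaaU333U333U333 → aaaU333U333U333U333 → (answer).

aaaU333U333U333U333U333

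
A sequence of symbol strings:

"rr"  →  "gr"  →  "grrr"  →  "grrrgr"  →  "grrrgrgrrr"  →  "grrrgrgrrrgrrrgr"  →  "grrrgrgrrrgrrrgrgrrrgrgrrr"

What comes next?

From term 3 onward, concatenate the last term with the second-to-last: gr·rr = grrr, grrr·gr = grrrgr, …
So term 8 is grrrgrgrrrgrrrgrgrrrgrgrrr·grrrgrgrrrgrrrgr.

grrrgrgrrrgrrrgrgrrrgrgrrrgrrrgrgrrrgrrrgr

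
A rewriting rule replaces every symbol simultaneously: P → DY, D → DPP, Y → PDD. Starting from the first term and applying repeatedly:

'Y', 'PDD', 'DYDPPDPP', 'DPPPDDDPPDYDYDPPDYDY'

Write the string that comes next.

Replace each of the 20 characters of DPPPDDDPPDYDYDPPDYDY in place — DPP DY DY DY DPP DPP DPP DY DY DPP PDD DPP PDD DPP DY DY DPP PDD DPP PDD — and concatenate.

DPPDYDYDYDPPDPPDPPDYDYDPPPDDDPPPDDDPPDYDYDPPPDDDPPPDD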